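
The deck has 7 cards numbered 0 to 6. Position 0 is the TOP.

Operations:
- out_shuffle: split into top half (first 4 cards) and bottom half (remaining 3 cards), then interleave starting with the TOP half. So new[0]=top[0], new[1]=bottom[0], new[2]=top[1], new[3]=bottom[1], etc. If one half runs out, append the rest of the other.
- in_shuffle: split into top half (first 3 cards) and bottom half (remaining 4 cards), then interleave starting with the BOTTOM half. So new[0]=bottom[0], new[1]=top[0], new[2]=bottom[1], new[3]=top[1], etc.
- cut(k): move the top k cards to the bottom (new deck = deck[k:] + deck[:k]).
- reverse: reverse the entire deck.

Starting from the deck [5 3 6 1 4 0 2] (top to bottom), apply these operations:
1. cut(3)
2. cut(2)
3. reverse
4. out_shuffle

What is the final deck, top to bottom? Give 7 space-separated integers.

Answer: 4 5 1 2 6 0 3

Derivation:
After op 1 (cut(3)): [1 4 0 2 5 3 6]
After op 2 (cut(2)): [0 2 5 3 6 1 4]
After op 3 (reverse): [4 1 6 3 5 2 0]
After op 4 (out_shuffle): [4 5 1 2 6 0 3]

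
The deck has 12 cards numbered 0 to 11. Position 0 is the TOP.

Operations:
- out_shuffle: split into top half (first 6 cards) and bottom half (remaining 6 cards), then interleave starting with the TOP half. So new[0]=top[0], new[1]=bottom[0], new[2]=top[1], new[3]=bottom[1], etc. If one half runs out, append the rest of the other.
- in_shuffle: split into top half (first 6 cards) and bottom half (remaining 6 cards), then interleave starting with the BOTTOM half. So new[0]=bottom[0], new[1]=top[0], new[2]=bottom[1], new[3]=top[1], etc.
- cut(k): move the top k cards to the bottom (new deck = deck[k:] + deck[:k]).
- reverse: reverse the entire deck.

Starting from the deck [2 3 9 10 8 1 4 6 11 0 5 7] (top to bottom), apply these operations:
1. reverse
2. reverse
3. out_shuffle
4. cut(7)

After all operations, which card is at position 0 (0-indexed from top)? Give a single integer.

After op 1 (reverse): [7 5 0 11 6 4 1 8 10 9 3 2]
After op 2 (reverse): [2 3 9 10 8 1 4 6 11 0 5 7]
After op 3 (out_shuffle): [2 4 3 6 9 11 10 0 8 5 1 7]
After op 4 (cut(7)): [0 8 5 1 7 2 4 3 6 9 11 10]
Position 0: card 0.

Answer: 0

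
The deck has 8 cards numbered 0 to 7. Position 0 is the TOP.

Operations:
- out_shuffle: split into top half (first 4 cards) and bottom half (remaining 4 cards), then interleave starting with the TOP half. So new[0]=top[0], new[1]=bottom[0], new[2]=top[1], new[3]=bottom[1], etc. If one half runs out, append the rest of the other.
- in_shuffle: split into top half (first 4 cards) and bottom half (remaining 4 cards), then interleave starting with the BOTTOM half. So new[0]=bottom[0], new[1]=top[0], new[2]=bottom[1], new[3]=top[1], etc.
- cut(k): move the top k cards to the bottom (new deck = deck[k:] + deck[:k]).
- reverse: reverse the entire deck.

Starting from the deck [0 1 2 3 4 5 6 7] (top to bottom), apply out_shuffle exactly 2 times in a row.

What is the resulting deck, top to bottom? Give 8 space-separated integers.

Answer: 0 2 4 6 1 3 5 7

Derivation:
After op 1 (out_shuffle): [0 4 1 5 2 6 3 7]
After op 2 (out_shuffle): [0 2 4 6 1 3 5 7]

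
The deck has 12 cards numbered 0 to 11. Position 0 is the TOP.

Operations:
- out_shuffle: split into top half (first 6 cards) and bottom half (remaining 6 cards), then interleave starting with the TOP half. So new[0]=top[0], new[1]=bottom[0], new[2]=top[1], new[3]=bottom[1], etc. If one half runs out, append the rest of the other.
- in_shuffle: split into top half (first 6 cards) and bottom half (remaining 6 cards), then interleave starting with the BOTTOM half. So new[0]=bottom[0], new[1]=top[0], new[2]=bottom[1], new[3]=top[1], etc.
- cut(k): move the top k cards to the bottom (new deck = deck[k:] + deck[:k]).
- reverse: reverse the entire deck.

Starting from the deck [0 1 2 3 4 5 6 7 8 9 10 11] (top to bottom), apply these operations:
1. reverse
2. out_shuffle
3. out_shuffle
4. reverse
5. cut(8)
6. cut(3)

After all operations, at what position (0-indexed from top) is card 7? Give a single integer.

After op 1 (reverse): [11 10 9 8 7 6 5 4 3 2 1 0]
After op 2 (out_shuffle): [11 5 10 4 9 3 8 2 7 1 6 0]
After op 3 (out_shuffle): [11 8 5 2 10 7 4 1 9 6 3 0]
After op 4 (reverse): [0 3 6 9 1 4 7 10 2 5 8 11]
After op 5 (cut(8)): [2 5 8 11 0 3 6 9 1 4 7 10]
After op 6 (cut(3)): [11 0 3 6 9 1 4 7 10 2 5 8]
Card 7 is at position 7.

Answer: 7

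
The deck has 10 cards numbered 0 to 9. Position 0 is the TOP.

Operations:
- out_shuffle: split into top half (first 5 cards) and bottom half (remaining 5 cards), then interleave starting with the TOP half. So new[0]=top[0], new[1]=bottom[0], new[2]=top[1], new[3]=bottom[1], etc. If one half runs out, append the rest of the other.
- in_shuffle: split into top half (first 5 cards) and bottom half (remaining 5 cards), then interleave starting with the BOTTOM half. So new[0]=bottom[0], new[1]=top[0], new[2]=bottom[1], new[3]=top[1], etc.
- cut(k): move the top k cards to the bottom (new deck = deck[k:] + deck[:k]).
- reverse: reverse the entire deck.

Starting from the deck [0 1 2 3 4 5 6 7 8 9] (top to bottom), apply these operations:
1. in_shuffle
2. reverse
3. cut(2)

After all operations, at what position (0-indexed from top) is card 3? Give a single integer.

Answer: 0

Derivation:
After op 1 (in_shuffle): [5 0 6 1 7 2 8 3 9 4]
After op 2 (reverse): [4 9 3 8 2 7 1 6 0 5]
After op 3 (cut(2)): [3 8 2 7 1 6 0 5 4 9]
Card 3 is at position 0.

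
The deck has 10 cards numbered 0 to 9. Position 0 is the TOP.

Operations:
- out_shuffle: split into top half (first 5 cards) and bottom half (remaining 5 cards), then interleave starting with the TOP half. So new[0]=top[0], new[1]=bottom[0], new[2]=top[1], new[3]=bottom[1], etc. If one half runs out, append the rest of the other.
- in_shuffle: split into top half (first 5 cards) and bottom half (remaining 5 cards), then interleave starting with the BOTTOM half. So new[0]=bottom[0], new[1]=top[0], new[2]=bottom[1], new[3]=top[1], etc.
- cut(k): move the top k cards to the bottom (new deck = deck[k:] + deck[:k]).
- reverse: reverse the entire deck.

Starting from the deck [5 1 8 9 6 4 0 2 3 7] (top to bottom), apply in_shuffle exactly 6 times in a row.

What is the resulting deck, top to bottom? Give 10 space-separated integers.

After op 1 (in_shuffle): [4 5 0 1 2 8 3 9 7 6]
After op 2 (in_shuffle): [8 4 3 5 9 0 7 1 6 2]
After op 3 (in_shuffle): [0 8 7 4 1 3 6 5 2 9]
After op 4 (in_shuffle): [3 0 6 8 5 7 2 4 9 1]
After op 5 (in_shuffle): [7 3 2 0 4 6 9 8 1 5]
After op 6 (in_shuffle): [6 7 9 3 8 2 1 0 5 4]

Answer: 6 7 9 3 8 2 1 0 5 4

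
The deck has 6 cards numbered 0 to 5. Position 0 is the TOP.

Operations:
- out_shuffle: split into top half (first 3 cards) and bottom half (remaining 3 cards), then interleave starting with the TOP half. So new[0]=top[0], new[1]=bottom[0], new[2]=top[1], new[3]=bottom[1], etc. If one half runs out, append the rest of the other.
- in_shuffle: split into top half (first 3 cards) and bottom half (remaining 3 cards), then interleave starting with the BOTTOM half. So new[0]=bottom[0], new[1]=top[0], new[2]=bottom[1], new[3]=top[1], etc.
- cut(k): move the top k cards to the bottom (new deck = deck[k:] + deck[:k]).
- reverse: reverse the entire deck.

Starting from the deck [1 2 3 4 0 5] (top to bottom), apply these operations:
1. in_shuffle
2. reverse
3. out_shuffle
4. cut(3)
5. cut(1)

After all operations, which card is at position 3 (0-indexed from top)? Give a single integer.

Answer: 0

Derivation:
After op 1 (in_shuffle): [4 1 0 2 5 3]
After op 2 (reverse): [3 5 2 0 1 4]
After op 3 (out_shuffle): [3 0 5 1 2 4]
After op 4 (cut(3)): [1 2 4 3 0 5]
After op 5 (cut(1)): [2 4 3 0 5 1]
Position 3: card 0.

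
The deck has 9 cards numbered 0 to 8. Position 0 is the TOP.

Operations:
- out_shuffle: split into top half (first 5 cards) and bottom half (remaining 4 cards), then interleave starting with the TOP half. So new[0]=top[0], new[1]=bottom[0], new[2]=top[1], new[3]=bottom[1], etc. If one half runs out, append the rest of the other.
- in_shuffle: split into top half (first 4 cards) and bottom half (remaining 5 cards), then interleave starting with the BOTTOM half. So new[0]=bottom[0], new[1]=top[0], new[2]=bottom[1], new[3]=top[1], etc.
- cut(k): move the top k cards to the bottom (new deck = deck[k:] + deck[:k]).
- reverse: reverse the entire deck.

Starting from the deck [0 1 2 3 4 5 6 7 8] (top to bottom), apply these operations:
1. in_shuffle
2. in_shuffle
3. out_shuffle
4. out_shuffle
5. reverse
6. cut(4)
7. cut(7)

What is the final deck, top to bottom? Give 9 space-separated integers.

Answer: 3 8 4 0 5 1 6 2 7

Derivation:
After op 1 (in_shuffle): [4 0 5 1 6 2 7 3 8]
After op 2 (in_shuffle): [6 4 2 0 7 5 3 1 8]
After op 3 (out_shuffle): [6 5 4 3 2 1 0 8 7]
After op 4 (out_shuffle): [6 1 5 0 4 8 3 7 2]
After op 5 (reverse): [2 7 3 8 4 0 5 1 6]
After op 6 (cut(4)): [4 0 5 1 6 2 7 3 8]
After op 7 (cut(7)): [3 8 4 0 5 1 6 2 7]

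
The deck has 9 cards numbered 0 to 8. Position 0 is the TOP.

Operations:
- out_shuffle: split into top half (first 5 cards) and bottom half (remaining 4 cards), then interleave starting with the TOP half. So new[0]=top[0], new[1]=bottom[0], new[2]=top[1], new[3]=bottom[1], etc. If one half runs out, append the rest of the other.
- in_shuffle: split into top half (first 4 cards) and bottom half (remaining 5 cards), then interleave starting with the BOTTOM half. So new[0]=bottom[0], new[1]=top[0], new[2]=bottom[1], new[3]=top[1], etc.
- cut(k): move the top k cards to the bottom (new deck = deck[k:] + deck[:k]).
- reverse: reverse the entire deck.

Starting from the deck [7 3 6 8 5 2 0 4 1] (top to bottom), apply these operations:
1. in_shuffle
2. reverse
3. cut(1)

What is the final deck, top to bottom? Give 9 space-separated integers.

Answer: 8 4 6 0 3 2 7 5 1

Derivation:
After op 1 (in_shuffle): [5 7 2 3 0 6 4 8 1]
After op 2 (reverse): [1 8 4 6 0 3 2 7 5]
After op 3 (cut(1)): [8 4 6 0 3 2 7 5 1]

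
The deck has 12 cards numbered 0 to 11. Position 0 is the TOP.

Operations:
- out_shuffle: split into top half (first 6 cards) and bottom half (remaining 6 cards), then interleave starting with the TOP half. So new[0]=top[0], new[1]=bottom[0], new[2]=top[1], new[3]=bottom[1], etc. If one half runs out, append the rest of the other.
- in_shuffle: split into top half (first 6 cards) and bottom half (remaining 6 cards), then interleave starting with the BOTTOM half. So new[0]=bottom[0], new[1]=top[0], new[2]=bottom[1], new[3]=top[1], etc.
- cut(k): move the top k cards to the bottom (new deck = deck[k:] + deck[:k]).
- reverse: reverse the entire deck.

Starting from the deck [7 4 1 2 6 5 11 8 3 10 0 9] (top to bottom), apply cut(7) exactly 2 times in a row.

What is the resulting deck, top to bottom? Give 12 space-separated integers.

Answer: 1 2 6 5 11 8 3 10 0 9 7 4

Derivation:
After op 1 (cut(7)): [8 3 10 0 9 7 4 1 2 6 5 11]
After op 2 (cut(7)): [1 2 6 5 11 8 3 10 0 9 7 4]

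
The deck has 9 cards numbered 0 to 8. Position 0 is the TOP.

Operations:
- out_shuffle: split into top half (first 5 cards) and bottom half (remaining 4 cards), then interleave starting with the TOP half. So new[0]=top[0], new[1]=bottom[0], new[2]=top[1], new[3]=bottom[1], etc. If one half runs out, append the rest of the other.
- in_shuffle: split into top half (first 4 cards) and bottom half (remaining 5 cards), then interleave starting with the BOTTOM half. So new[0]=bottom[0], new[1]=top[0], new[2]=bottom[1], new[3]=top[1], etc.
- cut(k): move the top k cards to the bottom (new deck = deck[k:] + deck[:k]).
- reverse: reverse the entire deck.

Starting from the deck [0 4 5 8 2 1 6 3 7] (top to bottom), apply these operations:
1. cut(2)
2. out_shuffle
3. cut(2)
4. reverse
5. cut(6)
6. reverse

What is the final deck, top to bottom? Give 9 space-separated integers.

After op 1 (cut(2)): [5 8 2 1 6 3 7 0 4]
After op 2 (out_shuffle): [5 3 8 7 2 0 1 4 6]
After op 3 (cut(2)): [8 7 2 0 1 4 6 5 3]
After op 4 (reverse): [3 5 6 4 1 0 2 7 8]
After op 5 (cut(6)): [2 7 8 3 5 6 4 1 0]
After op 6 (reverse): [0 1 4 6 5 3 8 7 2]

Answer: 0 1 4 6 5 3 8 7 2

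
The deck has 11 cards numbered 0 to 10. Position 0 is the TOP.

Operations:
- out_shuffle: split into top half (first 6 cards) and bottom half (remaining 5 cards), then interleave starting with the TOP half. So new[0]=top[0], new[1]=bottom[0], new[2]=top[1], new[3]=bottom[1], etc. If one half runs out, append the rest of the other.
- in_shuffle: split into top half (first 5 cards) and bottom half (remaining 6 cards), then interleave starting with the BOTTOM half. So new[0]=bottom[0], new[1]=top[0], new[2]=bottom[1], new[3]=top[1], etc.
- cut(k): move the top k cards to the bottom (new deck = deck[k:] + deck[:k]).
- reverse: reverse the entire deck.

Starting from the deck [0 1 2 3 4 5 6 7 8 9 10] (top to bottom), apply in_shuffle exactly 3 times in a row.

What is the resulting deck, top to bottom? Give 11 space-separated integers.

Answer: 6 2 9 5 1 8 4 0 7 3 10

Derivation:
After op 1 (in_shuffle): [5 0 6 1 7 2 8 3 9 4 10]
After op 2 (in_shuffle): [2 5 8 0 3 6 9 1 4 7 10]
After op 3 (in_shuffle): [6 2 9 5 1 8 4 0 7 3 10]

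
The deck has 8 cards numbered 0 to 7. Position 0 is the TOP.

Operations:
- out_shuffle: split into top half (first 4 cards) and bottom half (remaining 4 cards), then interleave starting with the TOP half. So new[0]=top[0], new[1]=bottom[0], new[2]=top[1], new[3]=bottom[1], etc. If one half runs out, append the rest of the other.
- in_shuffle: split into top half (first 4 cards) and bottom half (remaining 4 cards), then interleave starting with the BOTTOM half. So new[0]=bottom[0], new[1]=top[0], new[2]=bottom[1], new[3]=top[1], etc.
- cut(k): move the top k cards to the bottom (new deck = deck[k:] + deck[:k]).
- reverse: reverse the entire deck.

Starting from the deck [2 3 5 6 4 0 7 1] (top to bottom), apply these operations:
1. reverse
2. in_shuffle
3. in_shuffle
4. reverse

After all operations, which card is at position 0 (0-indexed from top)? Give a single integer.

After op 1 (reverse): [1 7 0 4 6 5 3 2]
After op 2 (in_shuffle): [6 1 5 7 3 0 2 4]
After op 3 (in_shuffle): [3 6 0 1 2 5 4 7]
After op 4 (reverse): [7 4 5 2 1 0 6 3]
Position 0: card 7.

Answer: 7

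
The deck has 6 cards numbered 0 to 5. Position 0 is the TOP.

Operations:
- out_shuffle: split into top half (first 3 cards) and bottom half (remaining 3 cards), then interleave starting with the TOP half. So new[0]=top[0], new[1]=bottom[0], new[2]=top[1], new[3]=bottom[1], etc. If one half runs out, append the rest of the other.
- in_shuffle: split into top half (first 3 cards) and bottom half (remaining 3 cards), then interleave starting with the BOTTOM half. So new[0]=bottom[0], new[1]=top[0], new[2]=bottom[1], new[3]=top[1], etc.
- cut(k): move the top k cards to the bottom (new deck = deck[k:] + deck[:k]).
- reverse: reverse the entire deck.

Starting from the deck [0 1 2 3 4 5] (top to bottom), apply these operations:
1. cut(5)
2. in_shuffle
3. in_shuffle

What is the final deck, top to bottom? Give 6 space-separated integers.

After op 1 (cut(5)): [5 0 1 2 3 4]
After op 2 (in_shuffle): [2 5 3 0 4 1]
After op 3 (in_shuffle): [0 2 4 5 1 3]

Answer: 0 2 4 5 1 3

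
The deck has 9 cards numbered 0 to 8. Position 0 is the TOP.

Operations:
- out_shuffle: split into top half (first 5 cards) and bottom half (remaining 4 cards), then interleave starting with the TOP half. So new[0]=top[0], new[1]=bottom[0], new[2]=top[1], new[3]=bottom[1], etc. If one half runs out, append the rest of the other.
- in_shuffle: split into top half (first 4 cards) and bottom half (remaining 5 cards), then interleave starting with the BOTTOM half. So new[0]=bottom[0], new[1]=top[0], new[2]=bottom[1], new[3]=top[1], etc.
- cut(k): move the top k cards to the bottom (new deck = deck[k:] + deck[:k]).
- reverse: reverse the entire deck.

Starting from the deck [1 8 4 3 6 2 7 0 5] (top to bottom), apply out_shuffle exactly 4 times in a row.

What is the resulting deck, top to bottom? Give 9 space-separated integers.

Answer: 1 6 5 3 0 4 7 8 2

Derivation:
After op 1 (out_shuffle): [1 2 8 7 4 0 3 5 6]
After op 2 (out_shuffle): [1 0 2 3 8 5 7 6 4]
After op 3 (out_shuffle): [1 5 0 7 2 6 3 4 8]
After op 4 (out_shuffle): [1 6 5 3 0 4 7 8 2]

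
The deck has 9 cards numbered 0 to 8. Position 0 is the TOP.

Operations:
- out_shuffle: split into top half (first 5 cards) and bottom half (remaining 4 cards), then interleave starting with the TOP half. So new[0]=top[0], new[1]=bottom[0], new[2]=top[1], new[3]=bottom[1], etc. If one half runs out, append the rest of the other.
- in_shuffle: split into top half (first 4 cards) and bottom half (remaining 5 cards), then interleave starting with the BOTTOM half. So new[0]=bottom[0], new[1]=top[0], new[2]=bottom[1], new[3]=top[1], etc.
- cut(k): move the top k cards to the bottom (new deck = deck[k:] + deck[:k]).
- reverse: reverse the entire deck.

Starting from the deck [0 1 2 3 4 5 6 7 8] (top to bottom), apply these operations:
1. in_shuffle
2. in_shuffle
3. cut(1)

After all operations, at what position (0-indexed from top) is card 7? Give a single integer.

Answer: 3

Derivation:
After op 1 (in_shuffle): [4 0 5 1 6 2 7 3 8]
After op 2 (in_shuffle): [6 4 2 0 7 5 3 1 8]
After op 3 (cut(1)): [4 2 0 7 5 3 1 8 6]
Card 7 is at position 3.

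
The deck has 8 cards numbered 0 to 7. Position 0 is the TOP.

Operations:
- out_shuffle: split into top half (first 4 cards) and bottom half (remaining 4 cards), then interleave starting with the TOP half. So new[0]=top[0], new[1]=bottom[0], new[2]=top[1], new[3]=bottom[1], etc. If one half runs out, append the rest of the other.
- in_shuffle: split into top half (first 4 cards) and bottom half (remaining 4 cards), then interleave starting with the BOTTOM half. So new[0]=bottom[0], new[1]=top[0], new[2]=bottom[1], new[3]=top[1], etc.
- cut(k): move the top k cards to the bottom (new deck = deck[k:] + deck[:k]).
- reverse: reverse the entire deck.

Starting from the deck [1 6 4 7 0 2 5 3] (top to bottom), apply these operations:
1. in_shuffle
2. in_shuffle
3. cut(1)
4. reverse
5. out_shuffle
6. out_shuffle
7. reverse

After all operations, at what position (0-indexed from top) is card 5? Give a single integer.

Answer: 7

Derivation:
After op 1 (in_shuffle): [0 1 2 6 5 4 3 7]
After op 2 (in_shuffle): [5 0 4 1 3 2 7 6]
After op 3 (cut(1)): [0 4 1 3 2 7 6 5]
After op 4 (reverse): [5 6 7 2 3 1 4 0]
After op 5 (out_shuffle): [5 3 6 1 7 4 2 0]
After op 6 (out_shuffle): [5 7 3 4 6 2 1 0]
After op 7 (reverse): [0 1 2 6 4 3 7 5]
Card 5 is at position 7.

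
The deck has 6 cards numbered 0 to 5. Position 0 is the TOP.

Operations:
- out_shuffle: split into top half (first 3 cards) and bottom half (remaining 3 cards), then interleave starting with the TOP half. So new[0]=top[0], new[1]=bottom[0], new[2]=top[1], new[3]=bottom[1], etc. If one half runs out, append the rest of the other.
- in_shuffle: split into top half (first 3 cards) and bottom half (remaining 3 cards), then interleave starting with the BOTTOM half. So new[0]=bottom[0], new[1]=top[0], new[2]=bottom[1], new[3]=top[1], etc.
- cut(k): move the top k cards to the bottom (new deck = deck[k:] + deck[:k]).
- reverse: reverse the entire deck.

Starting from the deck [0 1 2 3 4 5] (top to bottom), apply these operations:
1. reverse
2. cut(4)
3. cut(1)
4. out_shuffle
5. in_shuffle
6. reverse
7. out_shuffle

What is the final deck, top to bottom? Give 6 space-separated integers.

After op 1 (reverse): [5 4 3 2 1 0]
After op 2 (cut(4)): [1 0 5 4 3 2]
After op 3 (cut(1)): [0 5 4 3 2 1]
After op 4 (out_shuffle): [0 3 5 2 4 1]
After op 5 (in_shuffle): [2 0 4 3 1 5]
After op 6 (reverse): [5 1 3 4 0 2]
After op 7 (out_shuffle): [5 4 1 0 3 2]

Answer: 5 4 1 0 3 2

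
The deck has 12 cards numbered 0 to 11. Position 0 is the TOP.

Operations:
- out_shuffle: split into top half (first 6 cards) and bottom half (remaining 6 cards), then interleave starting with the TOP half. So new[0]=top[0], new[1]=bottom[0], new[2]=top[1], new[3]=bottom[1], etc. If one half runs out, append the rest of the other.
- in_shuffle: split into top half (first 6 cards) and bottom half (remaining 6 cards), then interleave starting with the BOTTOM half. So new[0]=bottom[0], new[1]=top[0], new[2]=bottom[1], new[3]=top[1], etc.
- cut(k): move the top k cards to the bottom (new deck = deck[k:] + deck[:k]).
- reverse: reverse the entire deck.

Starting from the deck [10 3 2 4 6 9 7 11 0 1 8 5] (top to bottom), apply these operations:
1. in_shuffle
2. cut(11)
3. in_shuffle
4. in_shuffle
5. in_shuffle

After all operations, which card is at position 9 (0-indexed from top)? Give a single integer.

Answer: 6

Derivation:
After op 1 (in_shuffle): [7 10 11 3 0 2 1 4 8 6 5 9]
After op 2 (cut(11)): [9 7 10 11 3 0 2 1 4 8 6 5]
After op 3 (in_shuffle): [2 9 1 7 4 10 8 11 6 3 5 0]
After op 4 (in_shuffle): [8 2 11 9 6 1 3 7 5 4 0 10]
After op 5 (in_shuffle): [3 8 7 2 5 11 4 9 0 6 10 1]
Position 9: card 6.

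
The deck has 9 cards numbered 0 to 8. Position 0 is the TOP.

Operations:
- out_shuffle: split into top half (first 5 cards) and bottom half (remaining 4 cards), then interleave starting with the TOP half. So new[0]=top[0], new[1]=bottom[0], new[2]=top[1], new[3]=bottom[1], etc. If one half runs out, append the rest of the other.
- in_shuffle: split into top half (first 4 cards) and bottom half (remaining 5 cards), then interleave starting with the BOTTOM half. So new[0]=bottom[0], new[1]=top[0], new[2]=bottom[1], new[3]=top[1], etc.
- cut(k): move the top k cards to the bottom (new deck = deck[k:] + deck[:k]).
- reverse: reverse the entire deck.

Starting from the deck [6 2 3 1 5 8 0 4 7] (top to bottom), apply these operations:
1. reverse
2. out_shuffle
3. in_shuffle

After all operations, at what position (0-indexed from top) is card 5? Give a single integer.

Answer: 8

Derivation:
After op 1 (reverse): [7 4 0 8 5 1 3 2 6]
After op 2 (out_shuffle): [7 1 4 3 0 2 8 6 5]
After op 3 (in_shuffle): [0 7 2 1 8 4 6 3 5]
Card 5 is at position 8.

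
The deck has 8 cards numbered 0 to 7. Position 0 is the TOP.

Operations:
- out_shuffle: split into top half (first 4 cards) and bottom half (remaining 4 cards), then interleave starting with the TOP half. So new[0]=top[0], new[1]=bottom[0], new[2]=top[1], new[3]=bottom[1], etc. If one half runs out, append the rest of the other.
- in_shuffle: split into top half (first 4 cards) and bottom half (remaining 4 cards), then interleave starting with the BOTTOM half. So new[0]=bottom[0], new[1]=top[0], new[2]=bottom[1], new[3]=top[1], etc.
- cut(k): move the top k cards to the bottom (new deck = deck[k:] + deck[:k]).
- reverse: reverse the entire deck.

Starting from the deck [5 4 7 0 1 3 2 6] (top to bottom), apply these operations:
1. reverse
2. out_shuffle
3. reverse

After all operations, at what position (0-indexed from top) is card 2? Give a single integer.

After op 1 (reverse): [6 2 3 1 0 7 4 5]
After op 2 (out_shuffle): [6 0 2 7 3 4 1 5]
After op 3 (reverse): [5 1 4 3 7 2 0 6]
Card 2 is at position 5.

Answer: 5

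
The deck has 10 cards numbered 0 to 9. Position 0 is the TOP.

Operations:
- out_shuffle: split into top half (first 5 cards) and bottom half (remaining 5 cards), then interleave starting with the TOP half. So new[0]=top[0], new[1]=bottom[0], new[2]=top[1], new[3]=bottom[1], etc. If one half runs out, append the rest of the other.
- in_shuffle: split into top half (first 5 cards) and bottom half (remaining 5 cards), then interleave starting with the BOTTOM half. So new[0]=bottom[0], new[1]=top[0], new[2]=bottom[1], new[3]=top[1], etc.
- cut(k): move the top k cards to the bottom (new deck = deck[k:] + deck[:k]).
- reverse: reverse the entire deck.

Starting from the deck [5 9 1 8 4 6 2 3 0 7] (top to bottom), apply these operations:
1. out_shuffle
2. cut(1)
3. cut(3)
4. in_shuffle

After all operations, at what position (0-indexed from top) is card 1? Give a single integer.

After op 1 (out_shuffle): [5 6 9 2 1 3 8 0 4 7]
After op 2 (cut(1)): [6 9 2 1 3 8 0 4 7 5]
After op 3 (cut(3)): [1 3 8 0 4 7 5 6 9 2]
After op 4 (in_shuffle): [7 1 5 3 6 8 9 0 2 4]
Card 1 is at position 1.

Answer: 1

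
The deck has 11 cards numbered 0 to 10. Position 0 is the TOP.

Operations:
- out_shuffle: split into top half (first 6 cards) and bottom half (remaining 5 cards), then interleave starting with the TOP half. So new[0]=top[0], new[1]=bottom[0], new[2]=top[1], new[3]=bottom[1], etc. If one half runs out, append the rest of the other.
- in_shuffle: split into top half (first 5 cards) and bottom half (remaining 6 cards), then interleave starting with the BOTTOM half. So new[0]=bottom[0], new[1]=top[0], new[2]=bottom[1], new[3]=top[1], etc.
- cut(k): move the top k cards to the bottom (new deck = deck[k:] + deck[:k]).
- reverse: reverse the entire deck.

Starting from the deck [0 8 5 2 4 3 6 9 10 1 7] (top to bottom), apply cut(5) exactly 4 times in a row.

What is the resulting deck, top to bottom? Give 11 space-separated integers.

Answer: 1 7 0 8 5 2 4 3 6 9 10

Derivation:
After op 1 (cut(5)): [3 6 9 10 1 7 0 8 5 2 4]
After op 2 (cut(5)): [7 0 8 5 2 4 3 6 9 10 1]
After op 3 (cut(5)): [4 3 6 9 10 1 7 0 8 5 2]
After op 4 (cut(5)): [1 7 0 8 5 2 4 3 6 9 10]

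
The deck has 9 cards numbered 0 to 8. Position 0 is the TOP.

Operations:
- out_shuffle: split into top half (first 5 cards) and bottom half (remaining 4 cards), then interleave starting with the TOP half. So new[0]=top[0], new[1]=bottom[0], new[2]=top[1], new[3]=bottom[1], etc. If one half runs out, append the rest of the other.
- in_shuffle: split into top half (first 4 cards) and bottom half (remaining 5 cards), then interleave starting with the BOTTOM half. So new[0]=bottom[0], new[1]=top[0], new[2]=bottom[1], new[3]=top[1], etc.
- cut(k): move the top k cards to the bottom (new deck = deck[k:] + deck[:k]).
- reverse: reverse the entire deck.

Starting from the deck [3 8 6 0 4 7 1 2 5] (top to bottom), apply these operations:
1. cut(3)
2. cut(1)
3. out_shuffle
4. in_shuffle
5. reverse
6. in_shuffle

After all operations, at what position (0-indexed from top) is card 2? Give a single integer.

After op 1 (cut(3)): [0 4 7 1 2 5 3 8 6]
After op 2 (cut(1)): [4 7 1 2 5 3 8 6 0]
After op 3 (out_shuffle): [4 3 7 8 1 6 2 0 5]
After op 4 (in_shuffle): [1 4 6 3 2 7 0 8 5]
After op 5 (reverse): [5 8 0 7 2 3 6 4 1]
After op 6 (in_shuffle): [2 5 3 8 6 0 4 7 1]
Card 2 is at position 0.

Answer: 0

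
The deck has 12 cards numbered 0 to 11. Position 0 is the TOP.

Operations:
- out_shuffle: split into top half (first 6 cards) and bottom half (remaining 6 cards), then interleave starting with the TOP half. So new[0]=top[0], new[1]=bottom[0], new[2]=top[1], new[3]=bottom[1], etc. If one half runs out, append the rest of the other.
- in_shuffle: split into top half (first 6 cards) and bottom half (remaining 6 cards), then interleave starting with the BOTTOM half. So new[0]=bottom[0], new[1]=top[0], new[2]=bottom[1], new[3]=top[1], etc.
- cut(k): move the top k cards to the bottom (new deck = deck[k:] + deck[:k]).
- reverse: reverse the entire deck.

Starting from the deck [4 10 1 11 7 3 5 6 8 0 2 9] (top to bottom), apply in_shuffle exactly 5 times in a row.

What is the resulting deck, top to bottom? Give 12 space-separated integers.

After op 1 (in_shuffle): [5 4 6 10 8 1 0 11 2 7 9 3]
After op 2 (in_shuffle): [0 5 11 4 2 6 7 10 9 8 3 1]
After op 3 (in_shuffle): [7 0 10 5 9 11 8 4 3 2 1 6]
After op 4 (in_shuffle): [8 7 4 0 3 10 2 5 1 9 6 11]
After op 5 (in_shuffle): [2 8 5 7 1 4 9 0 6 3 11 10]

Answer: 2 8 5 7 1 4 9 0 6 3 11 10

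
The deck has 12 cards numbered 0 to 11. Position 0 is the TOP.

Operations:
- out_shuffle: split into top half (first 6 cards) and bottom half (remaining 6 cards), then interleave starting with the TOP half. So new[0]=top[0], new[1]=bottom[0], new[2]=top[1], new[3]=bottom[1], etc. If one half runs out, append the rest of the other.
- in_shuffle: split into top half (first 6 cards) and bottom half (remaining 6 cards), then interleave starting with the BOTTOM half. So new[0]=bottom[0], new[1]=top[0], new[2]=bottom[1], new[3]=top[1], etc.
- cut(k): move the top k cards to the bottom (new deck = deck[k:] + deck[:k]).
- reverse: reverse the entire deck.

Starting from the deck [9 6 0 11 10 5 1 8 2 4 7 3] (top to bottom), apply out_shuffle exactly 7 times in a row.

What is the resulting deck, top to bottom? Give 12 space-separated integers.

Answer: 9 2 5 0 7 8 10 6 4 1 11 3

Derivation:
After op 1 (out_shuffle): [9 1 6 8 0 2 11 4 10 7 5 3]
After op 2 (out_shuffle): [9 11 1 4 6 10 8 7 0 5 2 3]
After op 3 (out_shuffle): [9 8 11 7 1 0 4 5 6 2 10 3]
After op 4 (out_shuffle): [9 4 8 5 11 6 7 2 1 10 0 3]
After op 5 (out_shuffle): [9 7 4 2 8 1 5 10 11 0 6 3]
After op 6 (out_shuffle): [9 5 7 10 4 11 2 0 8 6 1 3]
After op 7 (out_shuffle): [9 2 5 0 7 8 10 6 4 1 11 3]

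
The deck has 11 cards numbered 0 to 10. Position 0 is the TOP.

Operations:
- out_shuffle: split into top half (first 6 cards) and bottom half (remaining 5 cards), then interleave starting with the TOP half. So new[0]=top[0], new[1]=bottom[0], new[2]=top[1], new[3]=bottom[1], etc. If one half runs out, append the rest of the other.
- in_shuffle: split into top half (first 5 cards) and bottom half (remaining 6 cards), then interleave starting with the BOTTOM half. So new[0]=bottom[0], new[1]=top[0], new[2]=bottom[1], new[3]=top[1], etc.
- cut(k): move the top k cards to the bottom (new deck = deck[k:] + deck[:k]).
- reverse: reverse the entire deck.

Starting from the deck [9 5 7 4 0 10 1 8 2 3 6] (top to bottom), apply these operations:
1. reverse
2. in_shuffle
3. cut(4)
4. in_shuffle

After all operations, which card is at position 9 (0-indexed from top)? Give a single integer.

Answer: 5

Derivation:
After op 1 (reverse): [6 3 2 8 1 10 0 4 7 5 9]
After op 2 (in_shuffle): [10 6 0 3 4 2 7 8 5 1 9]
After op 3 (cut(4)): [4 2 7 8 5 1 9 10 6 0 3]
After op 4 (in_shuffle): [1 4 9 2 10 7 6 8 0 5 3]
Position 9: card 5.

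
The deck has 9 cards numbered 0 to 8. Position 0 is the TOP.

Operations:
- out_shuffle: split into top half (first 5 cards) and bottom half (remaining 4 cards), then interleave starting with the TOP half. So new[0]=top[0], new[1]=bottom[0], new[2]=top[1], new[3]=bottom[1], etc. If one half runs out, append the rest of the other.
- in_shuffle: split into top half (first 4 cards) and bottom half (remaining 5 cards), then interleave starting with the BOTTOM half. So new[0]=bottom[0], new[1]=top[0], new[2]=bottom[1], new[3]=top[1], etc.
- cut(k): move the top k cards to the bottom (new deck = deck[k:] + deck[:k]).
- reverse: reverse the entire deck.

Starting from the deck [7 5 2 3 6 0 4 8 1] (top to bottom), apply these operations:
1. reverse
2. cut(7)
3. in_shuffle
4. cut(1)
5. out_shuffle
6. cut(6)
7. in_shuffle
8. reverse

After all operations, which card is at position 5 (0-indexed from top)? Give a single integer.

After op 1 (reverse): [1 8 4 0 6 3 2 5 7]
After op 2 (cut(7)): [5 7 1 8 4 0 6 3 2]
After op 3 (in_shuffle): [4 5 0 7 6 1 3 8 2]
After op 4 (cut(1)): [5 0 7 6 1 3 8 2 4]
After op 5 (out_shuffle): [5 3 0 8 7 2 6 4 1]
After op 6 (cut(6)): [6 4 1 5 3 0 8 7 2]
After op 7 (in_shuffle): [3 6 0 4 8 1 7 5 2]
After op 8 (reverse): [2 5 7 1 8 4 0 6 3]
Position 5: card 4.

Answer: 4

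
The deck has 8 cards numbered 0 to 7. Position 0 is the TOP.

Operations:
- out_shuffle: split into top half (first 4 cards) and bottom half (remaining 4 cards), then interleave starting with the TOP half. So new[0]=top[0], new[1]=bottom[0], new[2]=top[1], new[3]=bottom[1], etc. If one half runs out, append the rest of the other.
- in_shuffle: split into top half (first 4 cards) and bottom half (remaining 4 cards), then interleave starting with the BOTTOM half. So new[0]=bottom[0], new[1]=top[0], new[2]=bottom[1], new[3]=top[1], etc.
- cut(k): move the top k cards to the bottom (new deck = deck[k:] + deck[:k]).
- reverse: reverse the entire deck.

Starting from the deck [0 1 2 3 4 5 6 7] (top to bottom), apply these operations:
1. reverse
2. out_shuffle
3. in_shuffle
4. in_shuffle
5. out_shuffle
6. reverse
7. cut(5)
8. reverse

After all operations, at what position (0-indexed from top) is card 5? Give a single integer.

After op 1 (reverse): [7 6 5 4 3 2 1 0]
After op 2 (out_shuffle): [7 3 6 2 5 1 4 0]
After op 3 (in_shuffle): [5 7 1 3 4 6 0 2]
After op 4 (in_shuffle): [4 5 6 7 0 1 2 3]
After op 5 (out_shuffle): [4 0 5 1 6 2 7 3]
After op 6 (reverse): [3 7 2 6 1 5 0 4]
After op 7 (cut(5)): [5 0 4 3 7 2 6 1]
After op 8 (reverse): [1 6 2 7 3 4 0 5]
Card 5 is at position 7.

Answer: 7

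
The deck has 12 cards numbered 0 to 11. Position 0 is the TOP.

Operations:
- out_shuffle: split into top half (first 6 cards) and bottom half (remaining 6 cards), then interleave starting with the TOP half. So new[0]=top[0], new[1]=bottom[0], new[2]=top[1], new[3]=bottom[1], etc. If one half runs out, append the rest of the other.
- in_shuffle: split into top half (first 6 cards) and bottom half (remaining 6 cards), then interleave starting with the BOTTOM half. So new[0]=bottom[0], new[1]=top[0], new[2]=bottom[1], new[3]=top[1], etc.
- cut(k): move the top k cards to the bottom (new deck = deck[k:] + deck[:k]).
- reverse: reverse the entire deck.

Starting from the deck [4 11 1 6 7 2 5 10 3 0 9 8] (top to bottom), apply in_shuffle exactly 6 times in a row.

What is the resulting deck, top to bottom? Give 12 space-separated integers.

After op 1 (in_shuffle): [5 4 10 11 3 1 0 6 9 7 8 2]
After op 2 (in_shuffle): [0 5 6 4 9 10 7 11 8 3 2 1]
After op 3 (in_shuffle): [7 0 11 5 8 6 3 4 2 9 1 10]
After op 4 (in_shuffle): [3 7 4 0 2 11 9 5 1 8 10 6]
After op 5 (in_shuffle): [9 3 5 7 1 4 8 0 10 2 6 11]
After op 6 (in_shuffle): [8 9 0 3 10 5 2 7 6 1 11 4]

Answer: 8 9 0 3 10 5 2 7 6 1 11 4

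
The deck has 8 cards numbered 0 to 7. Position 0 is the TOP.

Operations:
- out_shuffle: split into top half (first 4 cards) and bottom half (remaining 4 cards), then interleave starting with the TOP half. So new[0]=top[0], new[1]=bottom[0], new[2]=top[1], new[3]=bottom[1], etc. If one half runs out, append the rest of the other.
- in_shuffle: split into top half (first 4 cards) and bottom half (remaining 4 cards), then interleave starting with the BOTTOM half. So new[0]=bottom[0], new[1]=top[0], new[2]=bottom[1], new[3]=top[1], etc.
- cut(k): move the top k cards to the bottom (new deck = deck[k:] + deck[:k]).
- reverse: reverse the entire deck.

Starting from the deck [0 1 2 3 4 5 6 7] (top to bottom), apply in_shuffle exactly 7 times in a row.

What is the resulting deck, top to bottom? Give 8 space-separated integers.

After op 1 (in_shuffle): [4 0 5 1 6 2 7 3]
After op 2 (in_shuffle): [6 4 2 0 7 5 3 1]
After op 3 (in_shuffle): [7 6 5 4 3 2 1 0]
After op 4 (in_shuffle): [3 7 2 6 1 5 0 4]
After op 5 (in_shuffle): [1 3 5 7 0 2 4 6]
After op 6 (in_shuffle): [0 1 2 3 4 5 6 7]
After op 7 (in_shuffle): [4 0 5 1 6 2 7 3]

Answer: 4 0 5 1 6 2 7 3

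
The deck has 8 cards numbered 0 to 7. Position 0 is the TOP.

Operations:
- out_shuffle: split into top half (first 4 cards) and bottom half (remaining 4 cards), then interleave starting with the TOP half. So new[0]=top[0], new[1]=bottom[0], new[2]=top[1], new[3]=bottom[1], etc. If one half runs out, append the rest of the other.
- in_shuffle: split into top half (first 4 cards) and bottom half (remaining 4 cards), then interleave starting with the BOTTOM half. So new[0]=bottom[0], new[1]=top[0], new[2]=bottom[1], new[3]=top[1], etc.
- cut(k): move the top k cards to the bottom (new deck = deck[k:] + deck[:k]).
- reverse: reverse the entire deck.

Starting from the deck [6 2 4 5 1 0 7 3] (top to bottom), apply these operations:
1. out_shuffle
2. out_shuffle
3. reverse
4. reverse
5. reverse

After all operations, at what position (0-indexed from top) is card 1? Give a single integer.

After op 1 (out_shuffle): [6 1 2 0 4 7 5 3]
After op 2 (out_shuffle): [6 4 1 7 2 5 0 3]
After op 3 (reverse): [3 0 5 2 7 1 4 6]
After op 4 (reverse): [6 4 1 7 2 5 0 3]
After op 5 (reverse): [3 0 5 2 7 1 4 6]
Card 1 is at position 5.

Answer: 5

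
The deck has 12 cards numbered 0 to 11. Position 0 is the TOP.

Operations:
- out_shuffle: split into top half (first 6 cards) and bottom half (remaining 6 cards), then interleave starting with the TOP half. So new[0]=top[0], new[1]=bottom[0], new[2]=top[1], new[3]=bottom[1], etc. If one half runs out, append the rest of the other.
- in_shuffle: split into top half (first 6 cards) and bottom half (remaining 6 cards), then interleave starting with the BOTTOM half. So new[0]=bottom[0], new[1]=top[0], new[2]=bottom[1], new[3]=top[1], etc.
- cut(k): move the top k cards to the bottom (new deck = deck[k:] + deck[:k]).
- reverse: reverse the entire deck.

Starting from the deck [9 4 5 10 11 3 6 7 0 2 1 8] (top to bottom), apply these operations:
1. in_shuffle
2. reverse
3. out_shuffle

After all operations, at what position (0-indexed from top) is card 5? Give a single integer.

Answer: 1

Derivation:
After op 1 (in_shuffle): [6 9 7 4 0 5 2 10 1 11 8 3]
After op 2 (reverse): [3 8 11 1 10 2 5 0 4 7 9 6]
After op 3 (out_shuffle): [3 5 8 0 11 4 1 7 10 9 2 6]
Card 5 is at position 1.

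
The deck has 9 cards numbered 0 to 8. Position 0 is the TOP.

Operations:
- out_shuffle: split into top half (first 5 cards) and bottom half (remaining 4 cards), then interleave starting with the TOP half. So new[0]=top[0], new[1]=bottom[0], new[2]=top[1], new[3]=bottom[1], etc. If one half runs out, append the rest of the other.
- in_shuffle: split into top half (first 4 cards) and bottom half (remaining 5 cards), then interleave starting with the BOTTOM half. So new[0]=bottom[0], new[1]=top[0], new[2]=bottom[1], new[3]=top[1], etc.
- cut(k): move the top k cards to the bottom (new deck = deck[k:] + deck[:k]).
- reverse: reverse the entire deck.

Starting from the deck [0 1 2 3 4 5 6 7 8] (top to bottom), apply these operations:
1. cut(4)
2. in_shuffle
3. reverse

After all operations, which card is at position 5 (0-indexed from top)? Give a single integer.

Answer: 5

Derivation:
After op 1 (cut(4)): [4 5 6 7 8 0 1 2 3]
After op 2 (in_shuffle): [8 4 0 5 1 6 2 7 3]
After op 3 (reverse): [3 7 2 6 1 5 0 4 8]
Position 5: card 5.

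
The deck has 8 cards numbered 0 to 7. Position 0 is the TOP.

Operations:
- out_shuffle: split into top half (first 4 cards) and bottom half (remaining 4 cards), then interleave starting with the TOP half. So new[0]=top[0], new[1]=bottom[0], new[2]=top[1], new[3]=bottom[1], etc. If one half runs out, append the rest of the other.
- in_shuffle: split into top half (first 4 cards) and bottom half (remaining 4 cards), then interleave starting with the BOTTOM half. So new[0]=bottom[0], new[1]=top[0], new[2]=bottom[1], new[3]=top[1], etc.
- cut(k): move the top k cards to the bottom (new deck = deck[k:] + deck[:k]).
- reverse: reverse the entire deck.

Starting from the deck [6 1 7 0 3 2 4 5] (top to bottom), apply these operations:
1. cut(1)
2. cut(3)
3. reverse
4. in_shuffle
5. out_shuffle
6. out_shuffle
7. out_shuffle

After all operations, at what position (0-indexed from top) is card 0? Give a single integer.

After op 1 (cut(1)): [1 7 0 3 2 4 5 6]
After op 2 (cut(3)): [3 2 4 5 6 1 7 0]
After op 3 (reverse): [0 7 1 6 5 4 2 3]
After op 4 (in_shuffle): [5 0 4 7 2 1 3 6]
After op 5 (out_shuffle): [5 2 0 1 4 3 7 6]
After op 6 (out_shuffle): [5 4 2 3 0 7 1 6]
After op 7 (out_shuffle): [5 0 4 7 2 1 3 6]
Card 0 is at position 1.

Answer: 1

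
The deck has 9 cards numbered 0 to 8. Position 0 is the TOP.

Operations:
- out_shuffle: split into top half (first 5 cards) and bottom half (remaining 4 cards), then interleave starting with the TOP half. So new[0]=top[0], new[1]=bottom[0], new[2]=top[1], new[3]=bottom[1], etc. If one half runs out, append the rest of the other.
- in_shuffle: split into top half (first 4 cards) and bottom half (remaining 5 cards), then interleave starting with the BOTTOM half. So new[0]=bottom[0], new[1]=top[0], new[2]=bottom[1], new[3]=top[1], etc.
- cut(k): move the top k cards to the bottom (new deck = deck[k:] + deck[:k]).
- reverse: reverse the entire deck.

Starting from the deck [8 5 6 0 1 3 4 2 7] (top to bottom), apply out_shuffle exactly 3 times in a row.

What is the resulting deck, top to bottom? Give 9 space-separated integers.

Answer: 8 7 2 4 3 1 0 6 5

Derivation:
After op 1 (out_shuffle): [8 3 5 4 6 2 0 7 1]
After op 2 (out_shuffle): [8 2 3 0 5 7 4 1 6]
After op 3 (out_shuffle): [8 7 2 4 3 1 0 6 5]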